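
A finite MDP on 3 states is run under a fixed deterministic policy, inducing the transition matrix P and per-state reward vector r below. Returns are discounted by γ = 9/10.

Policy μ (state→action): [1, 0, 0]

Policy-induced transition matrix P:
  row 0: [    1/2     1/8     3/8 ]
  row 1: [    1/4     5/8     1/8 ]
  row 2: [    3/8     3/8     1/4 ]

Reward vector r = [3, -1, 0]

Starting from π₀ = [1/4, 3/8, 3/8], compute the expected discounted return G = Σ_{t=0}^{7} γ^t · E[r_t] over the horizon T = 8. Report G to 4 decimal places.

t=0: π = [0.2500, 0.3750, 0.3750], E[r] = 0.3750, γ^t·E[r] = 0.375000, running G = 0.375000
t=1: π = [0.3594, 0.4063, 0.2344], E[r] = 0.6719, γ^t·E[r] = 0.604688, running G = 0.979688
t=2: π = [0.3691, 0.3867, 0.2441], E[r] = 0.7207, γ^t·E[r] = 0.583770, running G = 1.563457
t=3: π = [0.3728, 0.3794, 0.2478], E[r] = 0.7390, γ^t·E[r] = 0.538741, running G = 2.102198
t=4: π = [0.3742, 0.3766, 0.2492], E[r] = 0.7459, γ^t·E[r] = 0.489372, running G = 2.591570
t=5: π = [0.3747, 0.3756, 0.2497], E[r] = 0.7485, γ^t·E[r] = 0.441955, running G = 3.033525
t=6: π = [0.3749, 0.3752, 0.2499], E[r] = 0.7494, γ^t·E[r] = 0.398273, running G = 3.431798
t=7: π = [0.3750, 0.3751, 0.2500], E[r] = 0.7498, γ^t·E[r] = 0.358619, running G = 3.790417

G = 3.7904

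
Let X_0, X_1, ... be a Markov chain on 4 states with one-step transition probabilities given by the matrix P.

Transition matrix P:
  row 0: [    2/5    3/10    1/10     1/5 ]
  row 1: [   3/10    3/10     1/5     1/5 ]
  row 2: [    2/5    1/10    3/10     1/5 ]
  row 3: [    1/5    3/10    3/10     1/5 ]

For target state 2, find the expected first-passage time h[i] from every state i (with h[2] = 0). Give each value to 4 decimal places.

h = [5.8824, 5.2941, 0.0000, 4.7059]

First-step conditioning: h[2] = 0; for i ≠ 2, h[i] = 1 + Σ_k P[i][k]·h[k].
  h[0] = 1 + 2/5·h[0] + 3/10·h[1] + 1/5·h[3]
  h[1] = 1 + 3/10·h[0] + 3/10·h[1] + 1/5·h[3]
  h[3] = 1 + 1/5·h[0] + 3/10·h[1] + 1/5·h[3]
Solving the 3×3 linear system over states ≠ 2 gives exactly h = [100/17, 90/17, 0, 80/17] (h[2] = 0 is the target).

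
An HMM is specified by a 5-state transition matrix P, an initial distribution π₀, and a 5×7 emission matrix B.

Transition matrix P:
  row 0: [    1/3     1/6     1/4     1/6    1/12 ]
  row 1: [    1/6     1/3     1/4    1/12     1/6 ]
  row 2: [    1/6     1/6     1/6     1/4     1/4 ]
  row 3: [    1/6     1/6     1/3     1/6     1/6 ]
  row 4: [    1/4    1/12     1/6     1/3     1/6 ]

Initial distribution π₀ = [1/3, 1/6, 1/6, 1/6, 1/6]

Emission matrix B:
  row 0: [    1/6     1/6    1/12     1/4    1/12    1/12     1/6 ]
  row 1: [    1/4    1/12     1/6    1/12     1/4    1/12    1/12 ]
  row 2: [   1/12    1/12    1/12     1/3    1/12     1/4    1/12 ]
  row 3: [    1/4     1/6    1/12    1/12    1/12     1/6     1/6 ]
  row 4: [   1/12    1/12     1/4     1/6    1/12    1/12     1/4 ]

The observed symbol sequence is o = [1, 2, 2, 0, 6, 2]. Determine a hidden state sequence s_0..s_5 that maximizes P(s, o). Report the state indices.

t=0: δ = [5.556e-02, 1.389e-02, 1.389e-02, 2.778e-02, 1.389e-02]  (obs o_0=1)
t=1: δ = [1.543e-03, 1.543e-03, 1.157e-03, 7.716e-04, 1.157e-03]  ψ = [0, 0, 0, 0, 0]  (obs o_1=2)
t=2: δ = [4.287e-05, 8.573e-05, 3.215e-05, 3.215e-05, 7.234e-05]  ψ = [0, 1, 0, 4, 2]  (obs o_2=2)
t=3: δ = [3.014e-06, 7.144e-06, 1.786e-06, 6.028e-06, 1.191e-06]  ψ = [4, 1, 1, 4, 1]  (obs o_3=0)
t=4: δ = [1.985e-07, 1.985e-07, 1.674e-07, 1.674e-07, 2.977e-07]  ψ = [1, 1, 3, 3, 1]  (obs o_4=6)
t=5: δ = [6.202e-09, 1.103e-08, 4.651e-09, 8.269e-09, 1.240e-08]  ψ = [4, 1, 3, 4, 4]  (obs o_5=2)
backtrack: best end state = 4; path = [0, 1, 1, 1, 4, 4]

path = [0, 1, 1, 1, 4, 4]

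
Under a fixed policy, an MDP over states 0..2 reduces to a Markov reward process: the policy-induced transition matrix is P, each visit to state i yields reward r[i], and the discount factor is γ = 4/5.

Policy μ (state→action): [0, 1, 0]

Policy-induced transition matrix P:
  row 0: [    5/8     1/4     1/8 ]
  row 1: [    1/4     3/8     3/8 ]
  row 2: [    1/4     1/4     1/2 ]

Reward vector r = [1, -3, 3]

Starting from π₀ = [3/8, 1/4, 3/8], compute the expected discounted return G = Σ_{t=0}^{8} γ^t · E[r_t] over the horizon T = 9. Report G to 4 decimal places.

t=0: π = [0.3750, 0.2500, 0.3750], E[r] = 0.7500, γ^t·E[r] = 0.750000, running G = 0.750000
t=1: π = [0.3906, 0.2813, 0.3281], E[r] = 0.5313, γ^t·E[r] = 0.425000, running G = 1.175000
t=2: π = [0.3965, 0.2852, 0.3184], E[r] = 0.4961, γ^t·E[r] = 0.317500, running G = 1.492500
t=3: π = [0.3987, 0.2856, 0.3157], E[r] = 0.4888, γ^t·E[r] = 0.250250, running G = 1.742750
t=4: π = [0.3995, 0.2857, 0.3148], E[r] = 0.4868, γ^t·E[r] = 0.199375, running G = 1.942125
t=5: π = [0.3998, 0.2857, 0.3145], E[r] = 0.4861, γ^t·E[r] = 0.159283, running G = 2.101408
t=6: π = [0.3999, 0.2857, 0.3144], E[r] = 0.4859, γ^t·E[r] = 0.127364, running G = 2.228771
t=7: π = [0.4000, 0.2857, 0.3143], E[r] = 0.4858, γ^t·E[r] = 0.101873, running G = 2.330644
t=8: π = [0.4000, 0.2857, 0.3143], E[r] = 0.4857, γ^t·E[r] = 0.081493, running G = 2.412136

G = 2.4121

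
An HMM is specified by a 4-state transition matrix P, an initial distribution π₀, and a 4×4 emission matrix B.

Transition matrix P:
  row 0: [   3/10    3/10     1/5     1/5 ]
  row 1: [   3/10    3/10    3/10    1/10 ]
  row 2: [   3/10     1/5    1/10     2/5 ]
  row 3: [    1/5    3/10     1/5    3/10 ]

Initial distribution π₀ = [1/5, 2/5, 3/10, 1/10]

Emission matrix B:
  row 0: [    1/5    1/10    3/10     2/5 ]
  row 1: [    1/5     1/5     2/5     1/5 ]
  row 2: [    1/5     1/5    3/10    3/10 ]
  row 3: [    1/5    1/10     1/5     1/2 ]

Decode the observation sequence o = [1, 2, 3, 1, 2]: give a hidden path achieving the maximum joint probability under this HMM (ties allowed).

t=0: δ = [2.000e-02, 8.000e-02, 6.000e-02, 1.000e-02]  (obs o_0=1)
t=1: δ = [7.200e-03, 9.600e-03, 7.200e-03, 4.800e-03]  ψ = [1, 1, 1, 2]  (obs o_1=2)
t=2: δ = [1.152e-03, 5.760e-04, 8.640e-04, 1.440e-03]  ψ = [1, 1, 1, 2]  (obs o_2=3)
t=3: δ = [3.456e-05, 8.640e-05, 5.760e-05, 4.320e-05]  ψ = [0, 3, 3, 3]  (obs o_3=1)
t=4: δ = [7.776e-06, 1.037e-05, 7.776e-06, 4.608e-06]  ψ = [1, 1, 1, 2]  (obs o_4=2)
backtrack: best end state = 1; path = [1, 2, 3, 1, 1]

path = [1, 2, 3, 1, 1]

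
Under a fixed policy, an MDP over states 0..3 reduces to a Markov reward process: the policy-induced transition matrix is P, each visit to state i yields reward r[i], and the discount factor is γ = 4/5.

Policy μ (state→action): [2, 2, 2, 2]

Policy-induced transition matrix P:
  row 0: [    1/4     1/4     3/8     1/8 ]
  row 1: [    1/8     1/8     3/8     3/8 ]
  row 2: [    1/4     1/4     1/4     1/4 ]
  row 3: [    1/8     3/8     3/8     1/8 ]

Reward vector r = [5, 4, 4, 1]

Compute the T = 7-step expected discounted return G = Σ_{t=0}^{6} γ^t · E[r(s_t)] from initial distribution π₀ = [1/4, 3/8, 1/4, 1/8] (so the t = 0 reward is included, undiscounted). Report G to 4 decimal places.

G = 14.1754

t=0: π = [0.2500, 0.3750, 0.2500, 0.1250], E[r] = 3.8750, γ^t·E[r] = 3.875000, running G = 3.875000
t=1: π = [0.1875, 0.2188, 0.3438, 0.2500], E[r] = 3.4375, γ^t·E[r] = 2.750000, running G = 6.625000
t=2: π = [0.1914, 0.2539, 0.3320, 0.2227], E[r] = 3.5234, γ^t·E[r] = 2.255000, running G = 8.880000
t=3: π = [0.1904, 0.2461, 0.3335, 0.2300], E[r] = 3.5005, γ^t·E[r] = 1.792250, running G = 10.672250
t=4: π = [0.1905, 0.2480, 0.3333, 0.2282], E[r] = 3.5059, γ^t·E[r] = 1.436000, running G = 12.108250
t=5: π = [0.1905, 0.2475, 0.3333, 0.2287], E[r] = 3.5045, γ^t·E[r] = 1.148353, running G = 13.256603
t=6: π = [0.1905, 0.2476, 0.3333, 0.2285], E[r] = 3.5048, γ^t·E[r] = 0.918770, running G = 14.175373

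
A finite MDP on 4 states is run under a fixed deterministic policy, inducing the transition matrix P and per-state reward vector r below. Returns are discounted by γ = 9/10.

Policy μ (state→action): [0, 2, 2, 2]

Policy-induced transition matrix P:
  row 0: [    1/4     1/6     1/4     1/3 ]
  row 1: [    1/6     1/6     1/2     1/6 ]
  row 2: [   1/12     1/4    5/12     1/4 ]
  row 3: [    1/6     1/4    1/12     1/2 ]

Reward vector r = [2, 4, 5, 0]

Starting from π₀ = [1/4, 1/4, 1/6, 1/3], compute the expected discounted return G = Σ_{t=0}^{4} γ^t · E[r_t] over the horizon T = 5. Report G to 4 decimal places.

G = 10.5426

t=0: π = [0.2500, 0.2500, 0.1667, 0.3333], E[r] = 2.3333, γ^t·E[r] = 2.333333, running G = 2.333333
t=1: π = [0.1736, 0.2083, 0.2847, 0.3333], E[r] = 2.6042, γ^t·E[r] = 2.343750, running G = 4.677083
t=2: π = [0.1574, 0.2182, 0.2940, 0.3304], E[r] = 2.6574, γ^t·E[r] = 2.152500, running G = 6.829583
t=3: π = [0.1553, 0.2187, 0.2985, 0.3275], E[r] = 2.6777, γ^t·E[r] = 1.952051, running G = 8.781634
t=4: π = [0.1547, 0.2188, 0.2998, 0.3266], E[r] = 2.6840, γ^t·E[r] = 1.760941, running G = 10.542575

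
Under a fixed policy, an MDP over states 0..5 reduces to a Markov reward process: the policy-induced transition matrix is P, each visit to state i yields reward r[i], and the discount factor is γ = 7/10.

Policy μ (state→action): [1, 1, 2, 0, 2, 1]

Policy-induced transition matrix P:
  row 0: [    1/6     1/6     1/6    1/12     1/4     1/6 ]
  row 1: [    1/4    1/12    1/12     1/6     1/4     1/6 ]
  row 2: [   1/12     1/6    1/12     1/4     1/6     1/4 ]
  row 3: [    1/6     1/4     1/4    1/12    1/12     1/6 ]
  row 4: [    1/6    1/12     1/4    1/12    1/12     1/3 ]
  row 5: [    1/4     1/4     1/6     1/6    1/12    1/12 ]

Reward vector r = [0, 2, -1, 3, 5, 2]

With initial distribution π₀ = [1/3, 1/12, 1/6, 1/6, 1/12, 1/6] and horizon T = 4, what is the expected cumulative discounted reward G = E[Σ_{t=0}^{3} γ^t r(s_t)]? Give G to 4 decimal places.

G = 3.9587

t=0: π = [0.3333, 0.0833, 0.1667, 0.1667, 0.0833, 0.1667], E[r] = 1.2500, γ^t·E[r] = 1.250000, running G = 1.250000
t=1: π = [0.1736, 0.1806, 0.1667, 0.1319, 0.1667, 0.1806], E[r] = 1.7847, γ^t·E[r] = 1.249306, running G = 2.499306
t=2: π = [0.1829, 0.1638, 0.1626, 0.1412, 0.1563, 0.1933], E[r] = 1.7564, γ^t·E[r] = 0.860619, running G = 3.359925
t=3: π = [0.1829, 0.1679, 0.1643, 0.1402, 0.1547, 0.1902], E[r] = 1.7457, γ^t·E[r] = 0.598761, running G = 3.958686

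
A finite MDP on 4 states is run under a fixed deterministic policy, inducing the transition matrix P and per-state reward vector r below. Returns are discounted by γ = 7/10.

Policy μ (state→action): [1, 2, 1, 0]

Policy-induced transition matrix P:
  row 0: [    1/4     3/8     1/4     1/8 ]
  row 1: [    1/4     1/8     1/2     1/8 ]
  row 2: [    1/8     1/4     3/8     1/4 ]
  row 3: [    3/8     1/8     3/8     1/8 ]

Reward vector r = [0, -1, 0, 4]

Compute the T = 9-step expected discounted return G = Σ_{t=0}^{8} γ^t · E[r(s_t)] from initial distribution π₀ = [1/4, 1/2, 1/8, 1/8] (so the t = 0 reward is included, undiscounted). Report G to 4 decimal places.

G = 0.9430

t=0: π = [0.2500, 0.5000, 0.1250, 0.1250], E[r] = 0.0000, γ^t·E[r] = 0.000000, running G = 0.000000
t=1: π = [0.2500, 0.2031, 0.4063, 0.1406], E[r] = 0.3594, γ^t·E[r] = 0.251563, running G = 0.251563
t=2: π = [0.2168, 0.2383, 0.3691, 0.1758], E[r] = 0.4648, γ^t·E[r] = 0.227773, running G = 0.479336
t=3: π = [0.2258, 0.2253, 0.3777, 0.1711], E[r] = 0.4592, γ^t·E[r] = 0.157515, running G = 0.636851
t=4: π = [0.2242, 0.2287, 0.3749, 0.1722], E[r] = 0.4602, γ^t·E[r] = 0.110488, running G = 0.747339
t=5: π = [0.2247, 0.2279, 0.3756, 0.1719], E[r] = 0.4596, γ^t·E[r] = 0.077238, running G = 0.824577
t=6: π = [0.2245, 0.2281, 0.3754, 0.1719], E[r] = 0.4597, γ^t·E[r] = 0.054080, running G = 0.878657
t=7: π = [0.2246, 0.2281, 0.3754, 0.1719], E[r] = 0.4596, γ^t·E[r] = 0.037854, running G = 0.916510
t=8: π = [0.2246, 0.2281, 0.3754, 0.1719], E[r] = 0.4597, γ^t·E[r] = 0.026498, running G = 0.943008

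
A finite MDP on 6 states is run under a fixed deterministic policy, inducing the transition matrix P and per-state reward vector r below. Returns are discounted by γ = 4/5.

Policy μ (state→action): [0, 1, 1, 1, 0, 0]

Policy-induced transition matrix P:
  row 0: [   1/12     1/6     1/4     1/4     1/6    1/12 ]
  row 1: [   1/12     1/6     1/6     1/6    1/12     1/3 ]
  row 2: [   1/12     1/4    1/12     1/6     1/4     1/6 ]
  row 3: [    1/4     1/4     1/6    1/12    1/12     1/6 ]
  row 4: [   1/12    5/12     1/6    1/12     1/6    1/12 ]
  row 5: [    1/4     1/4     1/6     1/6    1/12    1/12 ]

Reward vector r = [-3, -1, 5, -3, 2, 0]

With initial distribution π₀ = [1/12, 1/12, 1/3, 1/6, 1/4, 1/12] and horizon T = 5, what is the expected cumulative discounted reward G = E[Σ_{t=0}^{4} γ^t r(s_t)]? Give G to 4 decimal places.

G = 1.2985

t=0: π = [0.0833, 0.0833, 0.3333, 0.1667, 0.2500, 0.0833], E[r] = 1.3333, γ^t·E[r] = 1.333333, running G = 1.333333
t=1: π = [0.1250, 0.2778, 0.1458, 0.1389, 0.1667, 0.1458], E[r] = -0.0069, γ^t·E[r] = -0.005556, running G = 1.327778
t=2: π = [0.1308, 0.2442, 0.1649, 0.1516, 0.1319, 0.1765], E[r] = -0.0029, γ^t·E[r] = -0.001852, running G = 1.325926
t=3: π = [0.1380, 0.2407, 0.1638, 0.1539, 0.1327, 0.1708], E[r] = -0.0321, γ^t·E[r] = -0.016420, running G = 1.309506
t=4: π = [0.1375, 0.2406, 0.1645, 0.1543, 0.1332, 0.1700], E[r] = -0.0268, γ^t·E[r] = -0.010965, running G = 1.298542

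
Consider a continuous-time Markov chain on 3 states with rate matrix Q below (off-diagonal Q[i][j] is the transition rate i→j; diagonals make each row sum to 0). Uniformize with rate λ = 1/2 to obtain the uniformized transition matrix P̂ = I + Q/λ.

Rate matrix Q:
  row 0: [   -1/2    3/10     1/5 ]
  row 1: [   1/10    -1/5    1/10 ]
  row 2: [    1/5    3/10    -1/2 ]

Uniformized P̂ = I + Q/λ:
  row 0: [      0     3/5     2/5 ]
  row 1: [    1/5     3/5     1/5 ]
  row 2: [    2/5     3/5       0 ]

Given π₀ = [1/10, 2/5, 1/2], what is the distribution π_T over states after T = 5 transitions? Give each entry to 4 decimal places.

t=0: π = [0.1000, 0.4000, 0.5000]
t=1: π = [0.2800, 0.6000, 0.1200]
t=2: π = [0.1680, 0.6000, 0.2320]
t=3: π = [0.2128, 0.6000, 0.1872]
t=4: π = [0.1949, 0.6000, 0.2051]
t=5: π = [0.2020, 0.6000, 0.1980]

π = [0.2020, 0.6000, 0.1980]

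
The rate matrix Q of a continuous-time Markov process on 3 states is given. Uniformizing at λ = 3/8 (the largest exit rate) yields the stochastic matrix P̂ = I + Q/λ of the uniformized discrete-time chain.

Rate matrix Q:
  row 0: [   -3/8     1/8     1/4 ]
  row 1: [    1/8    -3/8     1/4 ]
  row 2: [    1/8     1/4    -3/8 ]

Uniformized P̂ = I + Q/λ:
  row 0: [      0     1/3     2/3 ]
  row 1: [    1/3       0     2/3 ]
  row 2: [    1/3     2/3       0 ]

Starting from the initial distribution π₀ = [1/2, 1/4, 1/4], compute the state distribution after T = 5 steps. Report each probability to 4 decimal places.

π = [0.2490, 0.3313, 0.4198]

t=0: π = [0.5000, 0.2500, 0.2500]
t=1: π = [0.1667, 0.3333, 0.5000]
t=2: π = [0.2778, 0.3889, 0.3333]
t=3: π = [0.2407, 0.3148, 0.4444]
t=4: π = [0.2531, 0.3765, 0.3704]
t=5: π = [0.2490, 0.3313, 0.4198]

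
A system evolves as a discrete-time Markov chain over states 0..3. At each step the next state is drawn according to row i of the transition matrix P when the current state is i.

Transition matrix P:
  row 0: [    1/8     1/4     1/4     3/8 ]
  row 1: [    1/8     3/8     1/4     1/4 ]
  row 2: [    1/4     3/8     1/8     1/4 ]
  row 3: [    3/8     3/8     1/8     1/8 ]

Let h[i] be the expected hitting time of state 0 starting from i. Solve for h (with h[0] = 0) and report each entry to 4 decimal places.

First-step conditioning: h[0] = 0; for i ≠ 0, h[i] = 1 + Σ_k P[i][k]·h[k].
  h[1] = 1 + 3/8·h[1] + 1/4·h[2] + 1/4·h[3]
  h[2] = 1 + 3/8·h[1] + 1/8·h[2] + 1/4·h[3]
  h[3] = 1 + 3/8·h[1] + 1/8·h[2] + 1/8·h[3]
Solving the 3×3 linear system over states ≠ 0 gives exactly h = [0, 648/133, 576/133, 512/133] (h[0] = 0 is the target).

h = [0.0000, 4.8722, 4.3308, 3.8496]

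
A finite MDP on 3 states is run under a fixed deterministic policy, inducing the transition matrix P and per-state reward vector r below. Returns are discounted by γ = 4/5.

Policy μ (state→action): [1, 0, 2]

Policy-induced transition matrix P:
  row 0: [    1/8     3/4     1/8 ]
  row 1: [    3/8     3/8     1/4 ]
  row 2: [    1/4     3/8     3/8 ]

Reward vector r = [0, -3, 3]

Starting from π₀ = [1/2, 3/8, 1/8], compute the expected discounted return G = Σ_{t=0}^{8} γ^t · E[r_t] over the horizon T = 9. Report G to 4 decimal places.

G = -3.3532

t=0: π = [0.5000, 0.3750, 0.1250], E[r] = -0.7500, γ^t·E[r] = -0.750000, running G = -0.750000
t=1: π = [0.2344, 0.5625, 0.2031], E[r] = -1.0781, γ^t·E[r] = -0.862500, running G = -1.612500
t=2: π = [0.2910, 0.4629, 0.2461], E[r] = -0.6504, γ^t·E[r] = -0.416250, running G = -2.028750
t=3: π = [0.2715, 0.4841, 0.2444], E[r] = -0.7192, γ^t·E[r] = -0.368250, running G = -2.397000
t=4: π = [0.2766, 0.4768, 0.2466], E[r] = -0.6906, γ^t·E[r] = -0.282863, running G = -2.679863
t=5: π = [0.2750, 0.4787, 0.2463], E[r] = -0.6974, γ^t·E[r] = -0.228521, running G = -2.908384
t=6: π = [0.2755, 0.4781, 0.2464], E[r] = -0.6952, γ^t·E[r] = -0.182242, running G = -3.090626
t=7: π = [0.2753, 0.4783, 0.2464], E[r] = -0.6958, γ^t·E[r] = -0.145918, running G = -3.236543
t=8: π = [0.2754, 0.4783, 0.2464], E[r] = -0.6956, γ^t·E[r] = -0.116705, running G = -3.353248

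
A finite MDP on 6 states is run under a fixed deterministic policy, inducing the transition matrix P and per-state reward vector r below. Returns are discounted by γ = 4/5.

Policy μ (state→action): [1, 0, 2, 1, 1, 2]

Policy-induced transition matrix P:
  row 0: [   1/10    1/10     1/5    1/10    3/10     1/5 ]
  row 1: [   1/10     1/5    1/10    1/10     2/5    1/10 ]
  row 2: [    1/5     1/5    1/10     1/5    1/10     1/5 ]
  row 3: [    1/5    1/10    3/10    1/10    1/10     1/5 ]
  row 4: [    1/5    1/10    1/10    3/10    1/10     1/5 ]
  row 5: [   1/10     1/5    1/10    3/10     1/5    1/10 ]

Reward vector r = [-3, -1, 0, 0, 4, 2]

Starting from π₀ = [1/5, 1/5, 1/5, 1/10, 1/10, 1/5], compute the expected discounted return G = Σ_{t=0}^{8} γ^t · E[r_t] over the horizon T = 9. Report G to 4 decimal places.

t=0: π = [0.2000, 0.2000, 0.2000, 0.1000, 0.1000, 0.2000], E[r] = 0.0000, γ^t·E[r] = 0.000000, running G = 0.000000
t=1: π = [0.1400, 0.1600, 0.1400, 0.1800, 0.2200, 0.1600], E[r] = 0.6200, γ^t·E[r] = 0.496000, running G = 0.496000
t=2: π = [0.1540, 0.1460, 0.1500, 0.1900, 0.1920, 0.1680], E[r] = 0.4960, γ^t·E[r] = 0.317440, running G = 0.813440
t=3: π = [0.1532, 0.1464, 0.1534, 0.1870, 0.1914, 0.1686], E[r] = 0.4968, γ^t·E[r] = 0.254362, running G = 1.067802
t=4: π = [0.1532, 0.1468, 0.1527, 0.1873, 0.1914, 0.1685], E[r] = 0.4963, γ^t·E[r] = 0.203284, running G = 1.271086
t=5: π = [0.1531, 0.1468, 0.1528, 0.1873, 0.1915, 0.1685], E[r] = 0.4968, γ^t·E[r] = 0.162803, running G = 1.433889
t=6: π = [0.1532, 0.1468, 0.1528, 0.1873, 0.1915, 0.1685], E[r] = 0.4967, γ^t·E[r] = 0.130217, running G = 1.564105
t=7: π = [0.1532, 0.1468, 0.1528, 0.1873, 0.1915, 0.1685], E[r] = 0.4968, γ^t·E[r] = 0.104177, running G = 1.668282
t=8: π = [0.1532, 0.1468, 0.1528, 0.1873, 0.1915, 0.1685], E[r] = 0.4967, γ^t·E[r] = 0.083341, running G = 1.751623

G = 1.7516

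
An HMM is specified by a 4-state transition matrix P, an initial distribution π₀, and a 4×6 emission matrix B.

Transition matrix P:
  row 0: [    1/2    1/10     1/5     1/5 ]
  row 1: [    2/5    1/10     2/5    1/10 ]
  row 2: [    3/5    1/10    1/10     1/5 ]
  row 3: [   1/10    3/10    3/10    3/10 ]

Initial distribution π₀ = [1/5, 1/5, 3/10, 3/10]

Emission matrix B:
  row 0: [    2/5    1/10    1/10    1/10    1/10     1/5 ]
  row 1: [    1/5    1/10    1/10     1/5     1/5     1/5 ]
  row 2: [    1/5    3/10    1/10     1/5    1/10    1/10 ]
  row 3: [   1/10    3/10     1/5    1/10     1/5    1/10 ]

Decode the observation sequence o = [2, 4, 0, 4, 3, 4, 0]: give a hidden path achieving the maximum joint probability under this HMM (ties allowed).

path = [3, 1, 0, 3, 2, 0, 0]

t=0: δ = [2.000e-02, 2.000e-02, 3.000e-02, 6.000e-02]  (obs o_0=2)
t=1: δ = [1.800e-03, 3.600e-03, 1.800e-03, 3.600e-03]  ψ = [2, 3, 3, 3]  (obs o_1=4)
t=2: δ = [5.760e-04, 2.160e-04, 2.880e-04, 1.080e-04]  ψ = [1, 3, 1, 3]  (obs o_2=0)
t=3: δ = [2.880e-05, 1.152e-05, 1.152e-05, 2.304e-05]  ψ = [0, 0, 0, 0]  (obs o_3=4)
t=4: δ = [1.440e-06, 1.382e-06, 1.382e-06, 6.912e-07]  ψ = [0, 3, 3, 3]  (obs o_4=3)
t=5: δ = [8.294e-08, 4.147e-08, 5.530e-08, 5.760e-08]  ψ = [2, 3, 1, 0]  (obs o_5=4)
t=6: δ = [1.659e-08, 3.456e-09, 3.456e-09, 1.728e-09]  ψ = [0, 3, 3, 3]  (obs o_6=0)
backtrack: best end state = 0; path = [3, 1, 0, 3, 2, 0, 0]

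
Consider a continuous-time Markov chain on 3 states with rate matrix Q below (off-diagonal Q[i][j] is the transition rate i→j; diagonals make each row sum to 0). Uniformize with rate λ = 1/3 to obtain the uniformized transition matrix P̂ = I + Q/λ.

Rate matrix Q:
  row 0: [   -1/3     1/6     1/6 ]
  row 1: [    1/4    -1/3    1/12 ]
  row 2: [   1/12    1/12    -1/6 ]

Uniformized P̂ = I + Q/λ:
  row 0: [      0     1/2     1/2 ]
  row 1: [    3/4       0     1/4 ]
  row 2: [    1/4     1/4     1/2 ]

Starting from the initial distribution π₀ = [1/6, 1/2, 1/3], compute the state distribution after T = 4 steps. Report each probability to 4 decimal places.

π = [0.2728, 0.2832, 0.4440]

t=0: π = [0.1667, 0.5000, 0.3333]
t=1: π = [0.4583, 0.1667, 0.3750]
t=2: π = [0.2188, 0.3229, 0.4583]
t=3: π = [0.3568, 0.2240, 0.4193]
t=4: π = [0.2728, 0.2832, 0.4440]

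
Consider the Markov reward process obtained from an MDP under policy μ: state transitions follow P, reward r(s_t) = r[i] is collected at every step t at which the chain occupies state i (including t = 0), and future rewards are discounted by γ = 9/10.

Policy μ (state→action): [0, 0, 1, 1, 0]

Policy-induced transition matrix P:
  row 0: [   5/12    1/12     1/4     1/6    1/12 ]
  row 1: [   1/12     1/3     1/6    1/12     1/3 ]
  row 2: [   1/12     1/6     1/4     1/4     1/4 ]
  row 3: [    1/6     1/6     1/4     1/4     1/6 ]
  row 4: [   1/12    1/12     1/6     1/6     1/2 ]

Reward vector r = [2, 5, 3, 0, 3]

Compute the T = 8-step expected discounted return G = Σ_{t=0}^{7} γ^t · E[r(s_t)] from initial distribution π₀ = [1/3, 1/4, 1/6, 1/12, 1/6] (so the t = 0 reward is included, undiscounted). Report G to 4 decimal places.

G = 15.1501

t=0: π = [0.3333, 0.2500, 0.1667, 0.0833, 0.1667], E[r] = 2.9167, γ^t·E[r] = 2.916667, running G = 2.916667
t=1: π = [0.2014, 0.1667, 0.2153, 0.1667, 0.2500], E[r] = 2.6319, γ^t·E[r] = 2.368750, running G = 5.285417
t=2: π = [0.1644, 0.1568, 0.2153, 0.1846, 0.2789], E[r] = 2.5955, γ^t·E[r] = 2.102344, running G = 7.387760
t=3: π = [0.1535, 0.1559, 0.2137, 0.1869, 0.2900], E[r] = 2.5975, γ^t·E[r] = 1.893551, running G = 9.281311
t=4: π = [0.1501, 0.1557, 0.2128, 0.1871, 0.2943], E[r] = 2.6001, γ^t·E[r] = 1.705928, running G = 10.987239
t=5: π = [0.1489, 0.1556, 0.2125, 0.1870, 0.2960], E[r] = 2.6012, γ^t·E[r] = 1.535957, running G = 12.523196
t=6: π = [0.1486, 0.1555, 0.2124, 0.1870, 0.2965], E[r] = 2.6015, γ^t·E[r] = 1.382539, running G = 13.905735
t=7: π = [0.1484, 0.1555, 0.2123, 0.1870, 0.2968], E[r] = 2.6016, γ^t·E[r] = 1.244332, running G = 15.150067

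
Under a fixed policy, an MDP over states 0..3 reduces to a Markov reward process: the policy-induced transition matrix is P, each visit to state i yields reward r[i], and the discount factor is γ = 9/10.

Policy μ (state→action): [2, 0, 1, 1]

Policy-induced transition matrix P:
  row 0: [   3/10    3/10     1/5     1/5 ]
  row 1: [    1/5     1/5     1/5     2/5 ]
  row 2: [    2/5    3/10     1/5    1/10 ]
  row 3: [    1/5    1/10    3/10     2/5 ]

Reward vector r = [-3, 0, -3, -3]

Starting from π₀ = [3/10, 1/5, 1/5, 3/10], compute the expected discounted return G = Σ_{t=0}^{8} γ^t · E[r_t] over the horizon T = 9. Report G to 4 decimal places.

G = -14.3653

t=0: π = [0.3000, 0.2000, 0.2000, 0.3000], E[r] = -2.4000, γ^t·E[r] = -2.400000, running G = -2.400000
t=1: π = [0.2700, 0.2200, 0.2300, 0.2800], E[r] = -2.3400, γ^t·E[r] = -2.106000, running G = -4.506000
t=2: π = [0.2730, 0.2220, 0.2280, 0.2770], E[r] = -2.3340, γ^t·E[r] = -1.890540, running G = -6.396540
t=3: π = [0.2729, 0.2224, 0.2277, 0.2770], E[r] = -2.3328, γ^t·E[r] = -1.700611, running G = -8.097151
t=4: π = [0.2728, 0.2224, 0.2277, 0.2771], E[r] = -2.3329, γ^t·E[r] = -1.530629, running G = -9.627780
t=5: π = [0.2728, 0.2223, 0.2277, 0.2771], E[r] = -2.3330, γ^t·E[r] = -1.377598, running G = -11.005378
t=6: π = [0.2728, 0.2223, 0.2277, 0.2771], E[r] = -2.3330, γ^t·E[r] = -1.239840, running G = -12.245217
t=7: π = [0.2728, 0.2223, 0.2277, 0.2771], E[r] = -2.3330, γ^t·E[r] = -1.115855, running G = -13.361072
t=8: π = [0.2728, 0.2223, 0.2277, 0.2771], E[r] = -2.3330, γ^t·E[r] = -1.004269, running G = -14.365342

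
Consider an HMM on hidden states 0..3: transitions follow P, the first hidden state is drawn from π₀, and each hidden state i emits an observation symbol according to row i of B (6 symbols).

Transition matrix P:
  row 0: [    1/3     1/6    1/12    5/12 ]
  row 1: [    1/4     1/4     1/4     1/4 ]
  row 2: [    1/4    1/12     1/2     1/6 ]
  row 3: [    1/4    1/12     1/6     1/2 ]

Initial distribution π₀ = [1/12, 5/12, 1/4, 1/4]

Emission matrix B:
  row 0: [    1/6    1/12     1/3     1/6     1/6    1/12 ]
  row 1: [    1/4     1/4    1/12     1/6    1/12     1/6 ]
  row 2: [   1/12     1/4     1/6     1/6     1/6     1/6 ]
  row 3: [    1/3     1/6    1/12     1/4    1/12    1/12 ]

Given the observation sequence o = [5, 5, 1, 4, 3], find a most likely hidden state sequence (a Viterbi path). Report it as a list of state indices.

t=0: δ = [6.944e-03, 6.944e-02, 4.167e-02, 2.083e-02]  (obs o_0=5)
t=1: δ = [1.447e-03, 2.894e-03, 3.472e-03, 1.447e-03]  ψ = [1, 1, 2, 1]  (obs o_1=5)
t=2: δ = [7.234e-05, 1.808e-04, 4.340e-04, 1.206e-04]  ψ = [2, 1, 2, 1]  (obs o_2=1)
t=3: δ = [1.808e-05, 3.768e-06, 3.617e-05, 6.028e-06]  ψ = [2, 1, 2, 2]  (obs o_3=4)
t=4: δ = [1.507e-06, 5.023e-07, 3.014e-06, 1.884e-06]  ψ = [2, 0, 2, 0]  (obs o_4=3)
backtrack: best end state = 2; path = [2, 2, 2, 2, 2]

path = [2, 2, 2, 2, 2]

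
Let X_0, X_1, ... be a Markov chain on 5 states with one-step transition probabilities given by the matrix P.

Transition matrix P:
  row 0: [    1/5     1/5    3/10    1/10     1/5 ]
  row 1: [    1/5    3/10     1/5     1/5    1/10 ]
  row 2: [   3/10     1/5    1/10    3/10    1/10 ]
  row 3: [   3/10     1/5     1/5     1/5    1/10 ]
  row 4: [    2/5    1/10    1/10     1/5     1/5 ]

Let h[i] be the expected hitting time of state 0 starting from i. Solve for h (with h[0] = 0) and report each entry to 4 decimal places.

First-step conditioning: h[0] = 0; for i ≠ 0, h[i] = 1 + Σ_k P[i][k]·h[k].
  h[1] = 1 + 3/10·h[1] + 1/5·h[2] + 1/5·h[3] + 1/10·h[4]
  h[2] = 1 + 1/5·h[1] + 1/10·h[2] + 3/10·h[3] + 1/10·h[4]
  h[3] = 1 + 1/5·h[1] + 1/5·h[2] + 1/5·h[3] + 1/10·h[4]
  h[4] = 1 + 1/10·h[1] + 1/10·h[2] + 1/5·h[3] + 1/5·h[4]
Solving the 4×4 linear system over states ≠ 0 gives exactly h = [0, 180/47, 162/47, 162/47, 142/47] (h[0] = 0 is the target).

h = [0.0000, 3.8298, 3.4468, 3.4468, 3.0213]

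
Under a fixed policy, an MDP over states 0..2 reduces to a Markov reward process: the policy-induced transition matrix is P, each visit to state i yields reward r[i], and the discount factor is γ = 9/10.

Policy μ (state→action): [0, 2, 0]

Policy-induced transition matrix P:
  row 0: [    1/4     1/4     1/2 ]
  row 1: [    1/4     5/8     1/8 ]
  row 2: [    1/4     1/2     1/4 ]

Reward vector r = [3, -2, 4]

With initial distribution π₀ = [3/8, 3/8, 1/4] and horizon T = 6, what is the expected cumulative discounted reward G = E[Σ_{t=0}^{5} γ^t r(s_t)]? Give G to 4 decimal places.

t=0: π = [0.3750, 0.3750, 0.2500], E[r] = 1.3750, γ^t·E[r] = 1.375000, running G = 1.375000
t=1: π = [0.2500, 0.4531, 0.2969], E[r] = 1.0313, γ^t·E[r] = 0.928125, running G = 2.303125
t=2: π = [0.2500, 0.4941, 0.2559], E[r] = 0.7852, γ^t·E[r] = 0.635977, running G = 2.939102
t=3: π = [0.2500, 0.4993, 0.2507], E[r] = 0.7544, γ^t·E[r] = 0.549954, running G = 3.489055
t=4: π = [0.2500, 0.4999, 0.2501], E[r] = 0.7505, γ^t·E[r] = 0.492435, running G = 3.981491
t=5: π = [0.2500, 0.5000, 0.2500], E[r] = 0.7501, γ^t·E[r] = 0.442908, running G = 4.424399

G = 4.4244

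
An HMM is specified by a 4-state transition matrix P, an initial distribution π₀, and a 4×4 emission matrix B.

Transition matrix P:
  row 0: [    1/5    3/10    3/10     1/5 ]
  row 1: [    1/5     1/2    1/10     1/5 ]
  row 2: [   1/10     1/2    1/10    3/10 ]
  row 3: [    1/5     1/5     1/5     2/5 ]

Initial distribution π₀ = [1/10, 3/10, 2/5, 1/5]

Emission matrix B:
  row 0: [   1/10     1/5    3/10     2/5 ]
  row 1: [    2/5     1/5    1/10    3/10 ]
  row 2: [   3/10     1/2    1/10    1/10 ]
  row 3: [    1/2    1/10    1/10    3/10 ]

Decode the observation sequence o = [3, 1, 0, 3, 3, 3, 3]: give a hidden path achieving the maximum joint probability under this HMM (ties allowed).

t=0: δ = [4.000e-02, 9.000e-02, 4.000e-02, 6.000e-02]  (obs o_0=3)
t=1: δ = [3.600e-03, 9.000e-03, 6.000e-03, 2.400e-03]  ψ = [1, 1, 0, 3]  (obs o_1=1)
t=2: δ = [1.800e-04, 1.800e-03, 3.240e-04, 9.000e-04]  ψ = [1, 1, 0, 1]  (obs o_2=0)
t=3: δ = [1.440e-04, 2.700e-04, 1.800e-05, 1.080e-04]  ψ = [1, 1, 1, 1]  (obs o_3=3)
t=4: δ = [2.160e-05, 4.050e-05, 4.320e-06, 1.620e-05]  ψ = [1, 1, 0, 1]  (obs o_4=3)
t=5: δ = [3.240e-06, 6.075e-06, 6.480e-07, 2.430e-06]  ψ = [1, 1, 0, 1]  (obs o_5=3)
t=6: δ = [4.860e-07, 9.112e-07, 9.720e-08, 3.645e-07]  ψ = [1, 1, 0, 1]  (obs o_6=3)
backtrack: best end state = 1; path = [1, 1, 1, 1, 1, 1, 1]

path = [1, 1, 1, 1, 1, 1, 1]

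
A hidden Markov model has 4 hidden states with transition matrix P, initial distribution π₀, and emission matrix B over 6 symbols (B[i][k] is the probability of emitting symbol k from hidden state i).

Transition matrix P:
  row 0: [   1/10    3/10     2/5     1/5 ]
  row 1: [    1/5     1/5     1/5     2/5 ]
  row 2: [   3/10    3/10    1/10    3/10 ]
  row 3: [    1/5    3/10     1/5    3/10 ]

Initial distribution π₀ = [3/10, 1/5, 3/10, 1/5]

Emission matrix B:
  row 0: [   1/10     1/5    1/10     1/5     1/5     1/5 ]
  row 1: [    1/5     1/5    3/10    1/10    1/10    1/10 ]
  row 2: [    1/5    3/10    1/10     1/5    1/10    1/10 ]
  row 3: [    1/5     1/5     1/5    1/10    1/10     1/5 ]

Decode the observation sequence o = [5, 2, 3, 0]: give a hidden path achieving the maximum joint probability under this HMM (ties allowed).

path = [0, 1, 0, 2]

t=0: δ = [6.000e-02, 2.000e-02, 3.000e-02, 4.000e-02]  (obs o_0=5)
t=1: δ = [9.000e-04, 5.400e-03, 2.400e-03, 2.400e-03]  ψ = [2, 0, 0, 0]  (obs o_1=2)
t=2: δ = [2.160e-04, 1.080e-04, 2.160e-04, 2.160e-04]  ψ = [1, 1, 1, 1]  (obs o_2=3)
t=3: δ = [6.480e-06, 1.296e-05, 1.728e-05, 1.296e-05]  ψ = [2, 0, 0, 2]  (obs o_3=0)
backtrack: best end state = 2; path = [0, 1, 0, 2]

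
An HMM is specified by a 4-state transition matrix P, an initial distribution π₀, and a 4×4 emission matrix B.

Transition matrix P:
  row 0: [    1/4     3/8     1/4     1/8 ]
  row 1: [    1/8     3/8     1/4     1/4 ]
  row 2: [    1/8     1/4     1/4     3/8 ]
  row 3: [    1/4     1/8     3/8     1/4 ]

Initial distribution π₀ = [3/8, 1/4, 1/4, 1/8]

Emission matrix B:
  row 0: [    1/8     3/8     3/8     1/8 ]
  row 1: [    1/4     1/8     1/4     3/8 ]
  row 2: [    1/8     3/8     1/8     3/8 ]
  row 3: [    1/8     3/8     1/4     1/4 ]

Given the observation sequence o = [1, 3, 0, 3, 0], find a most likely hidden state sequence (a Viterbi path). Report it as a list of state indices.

path = [0, 1, 1, 1, 1]

t=0: δ = [1.406e-01, 3.125e-02, 9.375e-02, 4.688e-02]  (obs o_0=1)
t=1: δ = [4.395e-03, 1.978e-02, 1.318e-02, 8.789e-03]  ψ = [0, 0, 0, 2]  (obs o_1=3)
t=2: δ = [3.090e-04, 1.854e-03, 6.180e-04, 6.180e-04]  ψ = [1, 1, 1, 1]  (obs o_2=0)
t=3: δ = [2.897e-05, 2.607e-04, 1.738e-04, 1.159e-04]  ψ = [1, 1, 1, 1]  (obs o_3=3)
t=4: δ = [4.074e-06, 2.444e-05, 8.147e-06, 8.147e-06]  ψ = [1, 1, 1, 1]  (obs o_4=0)
backtrack: best end state = 1; path = [0, 1, 1, 1, 1]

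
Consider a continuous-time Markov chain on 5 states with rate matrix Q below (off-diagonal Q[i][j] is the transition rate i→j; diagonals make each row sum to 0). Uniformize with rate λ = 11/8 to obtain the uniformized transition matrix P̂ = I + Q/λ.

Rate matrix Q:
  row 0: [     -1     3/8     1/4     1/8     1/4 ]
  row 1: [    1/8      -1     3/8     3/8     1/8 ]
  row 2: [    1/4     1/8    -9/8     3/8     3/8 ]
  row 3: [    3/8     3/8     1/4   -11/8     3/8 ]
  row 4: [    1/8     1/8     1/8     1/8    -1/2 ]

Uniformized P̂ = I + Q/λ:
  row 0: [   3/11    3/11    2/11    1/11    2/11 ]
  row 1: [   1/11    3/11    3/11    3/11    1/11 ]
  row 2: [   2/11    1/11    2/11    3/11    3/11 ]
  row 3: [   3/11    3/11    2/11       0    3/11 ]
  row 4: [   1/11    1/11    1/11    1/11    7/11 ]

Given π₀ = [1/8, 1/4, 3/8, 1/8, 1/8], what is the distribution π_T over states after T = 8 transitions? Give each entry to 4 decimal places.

π = [0.1608, 0.1782, 0.1658, 0.1407, 0.3545]

t=0: π = [0.1250, 0.2500, 0.3750, 0.1250, 0.1250]
t=1: π = [0.1705, 0.1818, 0.1932, 0.1932, 0.2614]
t=2: π = [0.1746, 0.1901, 0.1746, 0.1415, 0.3192]
t=3: π = [0.1643, 0.1829, 0.1701, 0.1443, 0.3384]
t=4: π = [0.1625, 0.1803, 0.1677, 0.1420, 0.3476]
t=5: π = [0.1615, 0.1790, 0.1666, 0.1413, 0.3516]
t=6: π = [0.1611, 0.1785, 0.1661, 0.1409, 0.3533]
t=7: π = [0.1609, 0.1783, 0.1659, 0.1408, 0.3541]
t=8: π = [0.1608, 0.1782, 0.1658, 0.1407, 0.3545]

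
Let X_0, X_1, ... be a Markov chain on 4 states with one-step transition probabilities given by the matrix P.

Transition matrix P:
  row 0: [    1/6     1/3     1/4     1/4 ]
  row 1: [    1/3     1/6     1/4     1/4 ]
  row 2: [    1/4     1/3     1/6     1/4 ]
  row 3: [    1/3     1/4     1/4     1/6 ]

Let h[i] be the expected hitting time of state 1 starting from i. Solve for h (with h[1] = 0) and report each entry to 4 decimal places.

h = [3.1837, 0.0000, 3.1837, 3.4286]

First-step conditioning: h[1] = 0; for i ≠ 1, h[i] = 1 + Σ_k P[i][k]·h[k].
  h[0] = 1 + 1/6·h[0] + 1/4·h[2] + 1/4·h[3]
  h[2] = 1 + 1/4·h[0] + 1/6·h[2] + 1/4·h[3]
  h[3] = 1 + 1/3·h[0] + 1/4·h[2] + 1/6·h[3]
Solving the 3×3 linear system over states ≠ 1 gives exactly h = [156/49, 0, 156/49, 24/7] (h[1] = 0 is the target).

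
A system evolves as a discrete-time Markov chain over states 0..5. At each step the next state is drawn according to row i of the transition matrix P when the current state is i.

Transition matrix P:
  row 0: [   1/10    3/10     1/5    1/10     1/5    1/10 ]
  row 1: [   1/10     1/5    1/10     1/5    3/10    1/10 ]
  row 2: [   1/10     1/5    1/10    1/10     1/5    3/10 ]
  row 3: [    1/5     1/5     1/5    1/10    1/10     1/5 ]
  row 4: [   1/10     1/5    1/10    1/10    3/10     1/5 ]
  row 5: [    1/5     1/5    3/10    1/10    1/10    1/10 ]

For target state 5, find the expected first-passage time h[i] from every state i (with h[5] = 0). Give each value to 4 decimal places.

h = [6.1111, 6.1111, 5.0000, 5.5556, 5.5556, 0.0000]

First-step conditioning: h[5] = 0; for i ≠ 5, h[i] = 1 + Σ_k P[i][k]·h[k].
  h[0] = 1 + 1/10·h[0] + 3/10·h[1] + 1/5·h[2] + 1/10·h[3] + 1/5·h[4]
  h[1] = 1 + 1/10·h[0] + 1/5·h[1] + 1/10·h[2] + 1/5·h[3] + 3/10·h[4]
  h[2] = 1 + 1/10·h[0] + 1/5·h[1] + 1/10·h[2] + 1/10·h[3] + 1/5·h[4]
  h[3] = 1 + 1/5·h[0] + 1/5·h[1] + 1/5·h[2] + 1/10·h[3] + 1/10·h[4]
  h[4] = 1 + 1/10·h[0] + 1/5·h[1] + 1/10·h[2] + 1/10·h[3] + 3/10·h[4]
Solving the 5×5 linear system over states ≠ 5 gives exactly h = [55/9, 55/9, 5, 50/9, 50/9, 0] (h[5] = 0 is the target).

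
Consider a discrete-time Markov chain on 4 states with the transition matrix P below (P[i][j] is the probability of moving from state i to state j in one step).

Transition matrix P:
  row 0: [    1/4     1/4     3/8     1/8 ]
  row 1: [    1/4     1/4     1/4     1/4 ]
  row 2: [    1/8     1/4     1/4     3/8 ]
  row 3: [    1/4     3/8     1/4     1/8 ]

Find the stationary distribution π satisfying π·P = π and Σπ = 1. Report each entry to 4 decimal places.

π = [0.2154, 0.2786, 0.2769, 0.2291]

Balance equations π_j = Σ_i π_i·P[i][j]:
  π_0 = 1/4·π_0 + 1/4·π_1 + 1/8·π_2 + 1/4·π_3
  π_1 = 1/4·π_0 + 1/4·π_1 + 1/4·π_2 + 3/8·π_3
  π_2 = 3/8·π_0 + 1/4·π_1 + 1/4·π_2 + 1/4·π_3
  normalize: π_0 + π_1 + π_2 + π_3 = 1
Solving the linear system gives exactly π = [14/65, 163/585, 18/65, 134/585].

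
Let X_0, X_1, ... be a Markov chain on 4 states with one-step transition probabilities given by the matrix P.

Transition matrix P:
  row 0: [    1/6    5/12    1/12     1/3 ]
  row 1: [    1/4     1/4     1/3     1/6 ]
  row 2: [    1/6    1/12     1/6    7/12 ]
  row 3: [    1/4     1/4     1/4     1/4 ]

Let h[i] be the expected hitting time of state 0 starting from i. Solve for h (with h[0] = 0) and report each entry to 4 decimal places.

First-step conditioning: h[0] = 0; for i ≠ 0, h[i] = 1 + Σ_k P[i][k]·h[k].
  h[1] = 1 + 1/4·h[1] + 1/3·h[2] + 1/6·h[3]
  h[2] = 1 + 1/12·h[1] + 1/6·h[2] + 7/12·h[3]
  h[3] = 1 + 1/4·h[1] + 1/4·h[2] + 1/4·h[3]
Solving the 3×3 linear system over states ≠ 0 gives exactly h = [0, 636/145, 136/29, 632/145] (h[0] = 0 is the target).

h = [0.0000, 4.3862, 4.6897, 4.3586]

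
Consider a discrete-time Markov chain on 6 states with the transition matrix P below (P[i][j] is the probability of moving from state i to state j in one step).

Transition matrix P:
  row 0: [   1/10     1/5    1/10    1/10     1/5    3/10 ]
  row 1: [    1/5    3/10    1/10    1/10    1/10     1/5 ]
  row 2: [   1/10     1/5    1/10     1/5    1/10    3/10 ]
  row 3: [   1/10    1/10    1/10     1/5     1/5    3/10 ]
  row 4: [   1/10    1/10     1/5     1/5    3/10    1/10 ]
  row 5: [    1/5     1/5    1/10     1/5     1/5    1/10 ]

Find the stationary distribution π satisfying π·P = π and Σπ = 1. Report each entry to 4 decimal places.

π = [0.1386, 0.1826, 0.1189, 0.1679, 0.1887, 0.2033]

Balance equations π_j = Σ_i π_i·P[i][j]:
  π_0 = 1/10·π_0 + 1/5·π_1 + 1/10·π_2 + 1/10·π_3 + 1/10·π_4 + 1/5·π_5
  π_1 = 1/5·π_0 + 3/10·π_1 + 1/5·π_2 + 1/10·π_3 + 1/10·π_4 + 1/5·π_5
  π_2 = 1/10·π_0 + 1/10·π_1 + 1/10·π_2 + 1/10·π_3 + 1/5·π_4 + 1/10·π_5
  π_3 = 1/10·π_0 + 1/10·π_1 + 1/5·π_2 + 1/5·π_3 + 1/5·π_4 + 1/5·π_5
  π_4 = 1/5·π_0 + 1/10·π_1 + 1/10·π_2 + 1/5·π_3 + 3/10·π_4 + 1/5·π_5
  normalize: π_0 + π_1 + π_2 + π_3 + π_4 + π_5 = 1
Solving the linear system gives exactly π = [12081/87169, 15917/87169, 10362/87169, 14634/87169, 16451/87169, 17724/87169].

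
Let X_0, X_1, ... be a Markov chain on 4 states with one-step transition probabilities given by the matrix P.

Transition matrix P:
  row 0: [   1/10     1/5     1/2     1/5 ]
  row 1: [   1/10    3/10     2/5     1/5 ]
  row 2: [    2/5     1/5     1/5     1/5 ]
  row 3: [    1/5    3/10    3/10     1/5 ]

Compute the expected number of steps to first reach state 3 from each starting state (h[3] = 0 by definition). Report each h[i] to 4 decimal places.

h = [5.0000, 5.0000, 5.0000, 0.0000]

First-step conditioning: h[3] = 0; for i ≠ 3, h[i] = 1 + Σ_k P[i][k]·h[k].
  h[0] = 1 + 1/10·h[0] + 1/5·h[1] + 1/2·h[2]
  h[1] = 1 + 1/10·h[0] + 3/10·h[1] + 2/5·h[2]
  h[2] = 1 + 2/5·h[0] + 1/5·h[1] + 1/5·h[2]
Solving the 3×3 linear system over states ≠ 3 gives exactly h = [5, 5, 5, 0] (h[3] = 0 is the target).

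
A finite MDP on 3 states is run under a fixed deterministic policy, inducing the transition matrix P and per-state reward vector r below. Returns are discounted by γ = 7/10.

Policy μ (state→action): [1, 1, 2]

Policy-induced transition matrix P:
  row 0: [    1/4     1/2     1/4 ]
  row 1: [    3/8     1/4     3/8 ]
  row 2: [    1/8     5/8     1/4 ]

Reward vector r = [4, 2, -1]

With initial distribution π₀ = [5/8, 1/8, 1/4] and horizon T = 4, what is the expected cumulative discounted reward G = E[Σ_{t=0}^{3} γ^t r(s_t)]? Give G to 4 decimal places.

t=0: π = [0.6250, 0.1250, 0.2500], E[r] = 2.5000, γ^t·E[r] = 2.500000, running G = 2.500000
t=1: π = [0.2344, 0.5000, 0.2656], E[r] = 1.6719, γ^t·E[r] = 1.170313, running G = 3.670313
t=2: π = [0.2793, 0.4082, 0.3125], E[r] = 1.6211, γ^t·E[r] = 0.794336, running G = 4.464648
t=3: π = [0.2620, 0.4370, 0.3010], E[r] = 1.6208, γ^t·E[r] = 0.555951, running G = 5.020600

G = 5.0206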